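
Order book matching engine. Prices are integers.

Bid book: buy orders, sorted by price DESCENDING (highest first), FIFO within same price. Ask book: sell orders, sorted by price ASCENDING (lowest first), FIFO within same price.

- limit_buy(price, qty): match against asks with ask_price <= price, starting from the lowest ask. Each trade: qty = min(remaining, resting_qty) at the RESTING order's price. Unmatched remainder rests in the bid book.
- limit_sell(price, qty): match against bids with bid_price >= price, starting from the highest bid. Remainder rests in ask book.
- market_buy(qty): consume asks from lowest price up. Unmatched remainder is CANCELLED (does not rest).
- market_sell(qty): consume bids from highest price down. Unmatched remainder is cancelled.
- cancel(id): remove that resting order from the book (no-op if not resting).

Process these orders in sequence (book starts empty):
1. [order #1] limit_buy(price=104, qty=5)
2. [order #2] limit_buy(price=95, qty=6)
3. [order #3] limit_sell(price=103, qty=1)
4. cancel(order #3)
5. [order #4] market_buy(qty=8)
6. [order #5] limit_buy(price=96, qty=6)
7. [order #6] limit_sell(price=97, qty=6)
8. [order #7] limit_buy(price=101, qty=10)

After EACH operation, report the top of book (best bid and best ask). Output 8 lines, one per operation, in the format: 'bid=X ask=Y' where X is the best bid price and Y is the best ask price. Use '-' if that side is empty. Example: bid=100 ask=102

Answer: bid=104 ask=-
bid=104 ask=-
bid=104 ask=-
bid=104 ask=-
bid=104 ask=-
bid=104 ask=-
bid=96 ask=97
bid=101 ask=-

Derivation:
After op 1 [order #1] limit_buy(price=104, qty=5): fills=none; bids=[#1:5@104] asks=[-]
After op 2 [order #2] limit_buy(price=95, qty=6): fills=none; bids=[#1:5@104 #2:6@95] asks=[-]
After op 3 [order #3] limit_sell(price=103, qty=1): fills=#1x#3:1@104; bids=[#1:4@104 #2:6@95] asks=[-]
After op 4 cancel(order #3): fills=none; bids=[#1:4@104 #2:6@95] asks=[-]
After op 5 [order #4] market_buy(qty=8): fills=none; bids=[#1:4@104 #2:6@95] asks=[-]
After op 6 [order #5] limit_buy(price=96, qty=6): fills=none; bids=[#1:4@104 #5:6@96 #2:6@95] asks=[-]
After op 7 [order #6] limit_sell(price=97, qty=6): fills=#1x#6:4@104; bids=[#5:6@96 #2:6@95] asks=[#6:2@97]
After op 8 [order #7] limit_buy(price=101, qty=10): fills=#7x#6:2@97; bids=[#7:8@101 #5:6@96 #2:6@95] asks=[-]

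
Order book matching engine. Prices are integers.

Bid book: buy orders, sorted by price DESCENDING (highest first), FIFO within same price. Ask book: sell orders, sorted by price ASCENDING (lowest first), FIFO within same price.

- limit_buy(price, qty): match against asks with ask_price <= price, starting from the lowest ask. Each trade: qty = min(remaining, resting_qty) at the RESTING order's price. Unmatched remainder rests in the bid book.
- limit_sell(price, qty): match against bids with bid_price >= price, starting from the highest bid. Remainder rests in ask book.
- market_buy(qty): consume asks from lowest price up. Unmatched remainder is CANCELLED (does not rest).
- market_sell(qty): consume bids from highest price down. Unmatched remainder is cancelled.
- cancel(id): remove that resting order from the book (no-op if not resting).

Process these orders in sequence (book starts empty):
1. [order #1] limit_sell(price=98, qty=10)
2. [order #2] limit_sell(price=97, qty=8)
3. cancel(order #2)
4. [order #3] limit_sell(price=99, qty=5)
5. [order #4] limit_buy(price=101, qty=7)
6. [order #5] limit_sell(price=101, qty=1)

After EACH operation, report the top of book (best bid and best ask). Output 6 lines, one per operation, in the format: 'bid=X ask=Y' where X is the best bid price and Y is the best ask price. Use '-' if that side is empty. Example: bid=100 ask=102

Answer: bid=- ask=98
bid=- ask=97
bid=- ask=98
bid=- ask=98
bid=- ask=98
bid=- ask=98

Derivation:
After op 1 [order #1] limit_sell(price=98, qty=10): fills=none; bids=[-] asks=[#1:10@98]
After op 2 [order #2] limit_sell(price=97, qty=8): fills=none; bids=[-] asks=[#2:8@97 #1:10@98]
After op 3 cancel(order #2): fills=none; bids=[-] asks=[#1:10@98]
After op 4 [order #3] limit_sell(price=99, qty=5): fills=none; bids=[-] asks=[#1:10@98 #3:5@99]
After op 5 [order #4] limit_buy(price=101, qty=7): fills=#4x#1:7@98; bids=[-] asks=[#1:3@98 #3:5@99]
After op 6 [order #5] limit_sell(price=101, qty=1): fills=none; bids=[-] asks=[#1:3@98 #3:5@99 #5:1@101]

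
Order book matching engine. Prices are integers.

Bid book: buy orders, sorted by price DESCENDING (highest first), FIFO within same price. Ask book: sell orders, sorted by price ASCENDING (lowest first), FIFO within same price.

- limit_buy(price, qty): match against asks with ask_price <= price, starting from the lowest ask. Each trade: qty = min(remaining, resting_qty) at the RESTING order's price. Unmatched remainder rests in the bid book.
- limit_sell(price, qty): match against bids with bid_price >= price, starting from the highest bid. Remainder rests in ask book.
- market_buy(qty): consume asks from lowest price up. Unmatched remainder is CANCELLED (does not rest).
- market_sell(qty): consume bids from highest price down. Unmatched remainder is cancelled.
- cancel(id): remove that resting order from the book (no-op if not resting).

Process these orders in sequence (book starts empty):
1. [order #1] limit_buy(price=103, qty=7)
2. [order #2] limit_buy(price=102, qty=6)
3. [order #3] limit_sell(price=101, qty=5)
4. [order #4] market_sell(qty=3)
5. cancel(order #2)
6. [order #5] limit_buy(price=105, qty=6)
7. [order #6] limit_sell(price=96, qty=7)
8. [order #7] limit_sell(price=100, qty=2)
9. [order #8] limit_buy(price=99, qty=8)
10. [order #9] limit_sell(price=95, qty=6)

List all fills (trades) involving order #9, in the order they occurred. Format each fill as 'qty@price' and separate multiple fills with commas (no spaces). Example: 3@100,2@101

After op 1 [order #1] limit_buy(price=103, qty=7): fills=none; bids=[#1:7@103] asks=[-]
After op 2 [order #2] limit_buy(price=102, qty=6): fills=none; bids=[#1:7@103 #2:6@102] asks=[-]
After op 3 [order #3] limit_sell(price=101, qty=5): fills=#1x#3:5@103; bids=[#1:2@103 #2:6@102] asks=[-]
After op 4 [order #4] market_sell(qty=3): fills=#1x#4:2@103 #2x#4:1@102; bids=[#2:5@102] asks=[-]
After op 5 cancel(order #2): fills=none; bids=[-] asks=[-]
After op 6 [order #5] limit_buy(price=105, qty=6): fills=none; bids=[#5:6@105] asks=[-]
After op 7 [order #6] limit_sell(price=96, qty=7): fills=#5x#6:6@105; bids=[-] asks=[#6:1@96]
After op 8 [order #7] limit_sell(price=100, qty=2): fills=none; bids=[-] asks=[#6:1@96 #7:2@100]
After op 9 [order #8] limit_buy(price=99, qty=8): fills=#8x#6:1@96; bids=[#8:7@99] asks=[#7:2@100]
After op 10 [order #9] limit_sell(price=95, qty=6): fills=#8x#9:6@99; bids=[#8:1@99] asks=[#7:2@100]

Answer: 6@99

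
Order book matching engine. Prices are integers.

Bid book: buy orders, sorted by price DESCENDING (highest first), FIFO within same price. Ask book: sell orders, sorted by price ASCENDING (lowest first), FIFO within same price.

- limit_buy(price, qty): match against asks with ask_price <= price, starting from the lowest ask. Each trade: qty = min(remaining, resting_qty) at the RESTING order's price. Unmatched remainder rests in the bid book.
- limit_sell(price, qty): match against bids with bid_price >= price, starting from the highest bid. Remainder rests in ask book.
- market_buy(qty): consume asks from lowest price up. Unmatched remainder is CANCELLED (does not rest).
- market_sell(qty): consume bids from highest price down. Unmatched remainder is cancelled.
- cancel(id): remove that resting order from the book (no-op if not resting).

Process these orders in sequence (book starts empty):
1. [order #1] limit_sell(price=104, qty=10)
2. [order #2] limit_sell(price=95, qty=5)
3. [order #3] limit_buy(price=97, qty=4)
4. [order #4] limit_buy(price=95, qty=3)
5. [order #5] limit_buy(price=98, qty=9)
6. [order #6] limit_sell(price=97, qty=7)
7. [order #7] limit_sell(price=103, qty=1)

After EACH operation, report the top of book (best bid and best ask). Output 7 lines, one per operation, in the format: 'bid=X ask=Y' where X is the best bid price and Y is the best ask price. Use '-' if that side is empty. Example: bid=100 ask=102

After op 1 [order #1] limit_sell(price=104, qty=10): fills=none; bids=[-] asks=[#1:10@104]
After op 2 [order #2] limit_sell(price=95, qty=5): fills=none; bids=[-] asks=[#2:5@95 #1:10@104]
After op 3 [order #3] limit_buy(price=97, qty=4): fills=#3x#2:4@95; bids=[-] asks=[#2:1@95 #1:10@104]
After op 4 [order #4] limit_buy(price=95, qty=3): fills=#4x#2:1@95; bids=[#4:2@95] asks=[#1:10@104]
After op 5 [order #5] limit_buy(price=98, qty=9): fills=none; bids=[#5:9@98 #4:2@95] asks=[#1:10@104]
After op 6 [order #6] limit_sell(price=97, qty=7): fills=#5x#6:7@98; bids=[#5:2@98 #4:2@95] asks=[#1:10@104]
After op 7 [order #7] limit_sell(price=103, qty=1): fills=none; bids=[#5:2@98 #4:2@95] asks=[#7:1@103 #1:10@104]

Answer: bid=- ask=104
bid=- ask=95
bid=- ask=95
bid=95 ask=104
bid=98 ask=104
bid=98 ask=104
bid=98 ask=103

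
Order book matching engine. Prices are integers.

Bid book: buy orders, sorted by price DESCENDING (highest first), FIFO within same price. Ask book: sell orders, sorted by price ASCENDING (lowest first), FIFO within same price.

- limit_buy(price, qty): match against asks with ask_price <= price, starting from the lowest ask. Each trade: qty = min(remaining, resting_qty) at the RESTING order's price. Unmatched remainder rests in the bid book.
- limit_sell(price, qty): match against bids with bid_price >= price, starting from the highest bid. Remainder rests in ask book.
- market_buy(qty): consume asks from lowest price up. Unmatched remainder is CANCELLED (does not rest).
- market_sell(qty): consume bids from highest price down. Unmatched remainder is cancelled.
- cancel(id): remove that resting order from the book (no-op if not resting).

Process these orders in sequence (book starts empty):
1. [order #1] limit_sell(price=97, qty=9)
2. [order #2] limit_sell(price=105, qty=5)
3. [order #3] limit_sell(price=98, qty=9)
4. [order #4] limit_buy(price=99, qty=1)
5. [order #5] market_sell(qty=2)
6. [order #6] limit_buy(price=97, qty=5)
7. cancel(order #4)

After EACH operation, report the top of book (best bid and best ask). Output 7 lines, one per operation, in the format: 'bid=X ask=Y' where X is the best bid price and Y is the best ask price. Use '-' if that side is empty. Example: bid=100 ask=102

After op 1 [order #1] limit_sell(price=97, qty=9): fills=none; bids=[-] asks=[#1:9@97]
After op 2 [order #2] limit_sell(price=105, qty=5): fills=none; bids=[-] asks=[#1:9@97 #2:5@105]
After op 3 [order #3] limit_sell(price=98, qty=9): fills=none; bids=[-] asks=[#1:9@97 #3:9@98 #2:5@105]
After op 4 [order #4] limit_buy(price=99, qty=1): fills=#4x#1:1@97; bids=[-] asks=[#1:8@97 #3:9@98 #2:5@105]
After op 5 [order #5] market_sell(qty=2): fills=none; bids=[-] asks=[#1:8@97 #3:9@98 #2:5@105]
After op 6 [order #6] limit_buy(price=97, qty=5): fills=#6x#1:5@97; bids=[-] asks=[#1:3@97 #3:9@98 #2:5@105]
After op 7 cancel(order #4): fills=none; bids=[-] asks=[#1:3@97 #3:9@98 #2:5@105]

Answer: bid=- ask=97
bid=- ask=97
bid=- ask=97
bid=- ask=97
bid=- ask=97
bid=- ask=97
bid=- ask=97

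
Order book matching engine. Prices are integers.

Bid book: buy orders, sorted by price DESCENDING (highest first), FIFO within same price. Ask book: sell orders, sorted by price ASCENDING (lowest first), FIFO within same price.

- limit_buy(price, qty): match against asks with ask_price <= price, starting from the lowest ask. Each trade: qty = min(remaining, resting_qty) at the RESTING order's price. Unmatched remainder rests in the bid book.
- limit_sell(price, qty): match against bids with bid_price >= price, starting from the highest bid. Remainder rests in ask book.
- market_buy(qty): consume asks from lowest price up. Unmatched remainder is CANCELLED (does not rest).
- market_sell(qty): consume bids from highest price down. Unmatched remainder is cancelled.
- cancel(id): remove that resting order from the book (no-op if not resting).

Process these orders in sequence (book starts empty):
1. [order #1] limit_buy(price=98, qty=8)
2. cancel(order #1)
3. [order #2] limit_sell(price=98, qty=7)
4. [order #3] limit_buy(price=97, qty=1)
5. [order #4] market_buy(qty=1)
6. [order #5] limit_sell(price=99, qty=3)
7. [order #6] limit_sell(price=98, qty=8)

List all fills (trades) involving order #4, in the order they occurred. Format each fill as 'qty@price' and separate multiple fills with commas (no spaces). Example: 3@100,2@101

Answer: 1@98

Derivation:
After op 1 [order #1] limit_buy(price=98, qty=8): fills=none; bids=[#1:8@98] asks=[-]
After op 2 cancel(order #1): fills=none; bids=[-] asks=[-]
After op 3 [order #2] limit_sell(price=98, qty=7): fills=none; bids=[-] asks=[#2:7@98]
After op 4 [order #3] limit_buy(price=97, qty=1): fills=none; bids=[#3:1@97] asks=[#2:7@98]
After op 5 [order #4] market_buy(qty=1): fills=#4x#2:1@98; bids=[#3:1@97] asks=[#2:6@98]
After op 6 [order #5] limit_sell(price=99, qty=3): fills=none; bids=[#3:1@97] asks=[#2:6@98 #5:3@99]
After op 7 [order #6] limit_sell(price=98, qty=8): fills=none; bids=[#3:1@97] asks=[#2:6@98 #6:8@98 #5:3@99]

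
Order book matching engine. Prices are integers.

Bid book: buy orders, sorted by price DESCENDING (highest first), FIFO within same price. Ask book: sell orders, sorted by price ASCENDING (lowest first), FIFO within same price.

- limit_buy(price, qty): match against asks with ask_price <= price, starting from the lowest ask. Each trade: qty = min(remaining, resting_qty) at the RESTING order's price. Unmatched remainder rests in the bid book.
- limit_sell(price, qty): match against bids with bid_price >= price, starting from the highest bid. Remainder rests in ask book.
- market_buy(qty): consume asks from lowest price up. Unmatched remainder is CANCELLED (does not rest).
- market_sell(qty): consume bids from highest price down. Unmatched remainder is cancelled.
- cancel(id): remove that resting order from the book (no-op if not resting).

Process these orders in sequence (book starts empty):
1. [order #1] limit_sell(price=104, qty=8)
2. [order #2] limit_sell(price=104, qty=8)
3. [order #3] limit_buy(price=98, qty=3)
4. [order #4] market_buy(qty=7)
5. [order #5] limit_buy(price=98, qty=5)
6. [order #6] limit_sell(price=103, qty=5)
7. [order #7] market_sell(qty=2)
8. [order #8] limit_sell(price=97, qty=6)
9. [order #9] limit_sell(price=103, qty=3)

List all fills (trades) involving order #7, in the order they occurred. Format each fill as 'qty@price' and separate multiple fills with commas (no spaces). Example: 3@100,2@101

Answer: 2@98

Derivation:
After op 1 [order #1] limit_sell(price=104, qty=8): fills=none; bids=[-] asks=[#1:8@104]
After op 2 [order #2] limit_sell(price=104, qty=8): fills=none; bids=[-] asks=[#1:8@104 #2:8@104]
After op 3 [order #3] limit_buy(price=98, qty=3): fills=none; bids=[#3:3@98] asks=[#1:8@104 #2:8@104]
After op 4 [order #4] market_buy(qty=7): fills=#4x#1:7@104; bids=[#3:3@98] asks=[#1:1@104 #2:8@104]
After op 5 [order #5] limit_buy(price=98, qty=5): fills=none; bids=[#3:3@98 #5:5@98] asks=[#1:1@104 #2:8@104]
After op 6 [order #6] limit_sell(price=103, qty=5): fills=none; bids=[#3:3@98 #5:5@98] asks=[#6:5@103 #1:1@104 #2:8@104]
After op 7 [order #7] market_sell(qty=2): fills=#3x#7:2@98; bids=[#3:1@98 #5:5@98] asks=[#6:5@103 #1:1@104 #2:8@104]
After op 8 [order #8] limit_sell(price=97, qty=6): fills=#3x#8:1@98 #5x#8:5@98; bids=[-] asks=[#6:5@103 #1:1@104 #2:8@104]
After op 9 [order #9] limit_sell(price=103, qty=3): fills=none; bids=[-] asks=[#6:5@103 #9:3@103 #1:1@104 #2:8@104]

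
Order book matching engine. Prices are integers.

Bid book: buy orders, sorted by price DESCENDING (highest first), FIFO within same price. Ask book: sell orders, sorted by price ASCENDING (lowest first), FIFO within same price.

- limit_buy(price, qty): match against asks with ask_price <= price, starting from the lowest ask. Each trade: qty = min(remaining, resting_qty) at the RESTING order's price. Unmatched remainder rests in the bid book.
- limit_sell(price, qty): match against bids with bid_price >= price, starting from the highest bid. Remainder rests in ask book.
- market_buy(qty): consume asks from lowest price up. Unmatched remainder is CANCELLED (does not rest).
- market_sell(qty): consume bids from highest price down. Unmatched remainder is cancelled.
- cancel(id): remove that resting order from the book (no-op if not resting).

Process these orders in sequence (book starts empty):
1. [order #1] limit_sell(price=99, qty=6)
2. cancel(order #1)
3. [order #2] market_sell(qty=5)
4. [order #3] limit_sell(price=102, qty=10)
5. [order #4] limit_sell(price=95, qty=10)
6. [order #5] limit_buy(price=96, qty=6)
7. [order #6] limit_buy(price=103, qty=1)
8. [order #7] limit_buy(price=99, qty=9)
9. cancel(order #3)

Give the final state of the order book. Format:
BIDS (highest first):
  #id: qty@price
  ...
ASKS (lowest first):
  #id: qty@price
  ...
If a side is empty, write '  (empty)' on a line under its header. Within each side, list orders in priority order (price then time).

Answer: BIDS (highest first):
  #7: 6@99
ASKS (lowest first):
  (empty)

Derivation:
After op 1 [order #1] limit_sell(price=99, qty=6): fills=none; bids=[-] asks=[#1:6@99]
After op 2 cancel(order #1): fills=none; bids=[-] asks=[-]
After op 3 [order #2] market_sell(qty=5): fills=none; bids=[-] asks=[-]
After op 4 [order #3] limit_sell(price=102, qty=10): fills=none; bids=[-] asks=[#3:10@102]
After op 5 [order #4] limit_sell(price=95, qty=10): fills=none; bids=[-] asks=[#4:10@95 #3:10@102]
After op 6 [order #5] limit_buy(price=96, qty=6): fills=#5x#4:6@95; bids=[-] asks=[#4:4@95 #3:10@102]
After op 7 [order #6] limit_buy(price=103, qty=1): fills=#6x#4:1@95; bids=[-] asks=[#4:3@95 #3:10@102]
After op 8 [order #7] limit_buy(price=99, qty=9): fills=#7x#4:3@95; bids=[#7:6@99] asks=[#3:10@102]
After op 9 cancel(order #3): fills=none; bids=[#7:6@99] asks=[-]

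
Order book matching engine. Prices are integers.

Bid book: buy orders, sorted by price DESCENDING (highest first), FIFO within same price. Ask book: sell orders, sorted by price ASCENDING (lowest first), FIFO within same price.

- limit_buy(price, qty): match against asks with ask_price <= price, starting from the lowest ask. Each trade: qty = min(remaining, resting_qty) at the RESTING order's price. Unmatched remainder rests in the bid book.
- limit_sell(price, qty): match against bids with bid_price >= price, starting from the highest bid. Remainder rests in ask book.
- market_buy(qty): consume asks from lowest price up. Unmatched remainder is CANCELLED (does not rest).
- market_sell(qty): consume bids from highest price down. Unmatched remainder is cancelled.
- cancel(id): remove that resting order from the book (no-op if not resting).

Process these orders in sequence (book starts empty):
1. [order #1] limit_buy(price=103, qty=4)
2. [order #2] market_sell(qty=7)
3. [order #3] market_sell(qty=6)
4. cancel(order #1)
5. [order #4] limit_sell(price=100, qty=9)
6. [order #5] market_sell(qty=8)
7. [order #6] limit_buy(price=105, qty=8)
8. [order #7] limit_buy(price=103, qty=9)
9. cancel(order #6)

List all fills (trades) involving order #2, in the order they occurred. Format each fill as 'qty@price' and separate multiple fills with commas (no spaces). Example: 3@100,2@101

After op 1 [order #1] limit_buy(price=103, qty=4): fills=none; bids=[#1:4@103] asks=[-]
After op 2 [order #2] market_sell(qty=7): fills=#1x#2:4@103; bids=[-] asks=[-]
After op 3 [order #3] market_sell(qty=6): fills=none; bids=[-] asks=[-]
After op 4 cancel(order #1): fills=none; bids=[-] asks=[-]
After op 5 [order #4] limit_sell(price=100, qty=9): fills=none; bids=[-] asks=[#4:9@100]
After op 6 [order #5] market_sell(qty=8): fills=none; bids=[-] asks=[#4:9@100]
After op 7 [order #6] limit_buy(price=105, qty=8): fills=#6x#4:8@100; bids=[-] asks=[#4:1@100]
After op 8 [order #7] limit_buy(price=103, qty=9): fills=#7x#4:1@100; bids=[#7:8@103] asks=[-]
After op 9 cancel(order #6): fills=none; bids=[#7:8@103] asks=[-]

Answer: 4@103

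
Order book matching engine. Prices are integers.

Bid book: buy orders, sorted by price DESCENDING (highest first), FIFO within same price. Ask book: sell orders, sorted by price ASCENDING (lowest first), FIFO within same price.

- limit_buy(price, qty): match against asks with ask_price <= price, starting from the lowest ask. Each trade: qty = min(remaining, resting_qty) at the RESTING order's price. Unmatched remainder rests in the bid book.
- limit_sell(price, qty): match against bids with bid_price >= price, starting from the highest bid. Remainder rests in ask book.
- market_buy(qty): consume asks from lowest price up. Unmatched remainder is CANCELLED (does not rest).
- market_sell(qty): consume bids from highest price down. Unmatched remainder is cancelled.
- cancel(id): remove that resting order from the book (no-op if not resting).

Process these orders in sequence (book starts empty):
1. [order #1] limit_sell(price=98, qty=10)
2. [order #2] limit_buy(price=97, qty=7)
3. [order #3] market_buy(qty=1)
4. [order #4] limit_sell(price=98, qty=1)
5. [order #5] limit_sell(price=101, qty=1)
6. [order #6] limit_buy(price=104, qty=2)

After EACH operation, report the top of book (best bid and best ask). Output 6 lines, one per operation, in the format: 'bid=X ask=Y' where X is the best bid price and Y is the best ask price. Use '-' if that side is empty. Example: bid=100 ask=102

After op 1 [order #1] limit_sell(price=98, qty=10): fills=none; bids=[-] asks=[#1:10@98]
After op 2 [order #2] limit_buy(price=97, qty=7): fills=none; bids=[#2:7@97] asks=[#1:10@98]
After op 3 [order #3] market_buy(qty=1): fills=#3x#1:1@98; bids=[#2:7@97] asks=[#1:9@98]
After op 4 [order #4] limit_sell(price=98, qty=1): fills=none; bids=[#2:7@97] asks=[#1:9@98 #4:1@98]
After op 5 [order #5] limit_sell(price=101, qty=1): fills=none; bids=[#2:7@97] asks=[#1:9@98 #4:1@98 #5:1@101]
After op 6 [order #6] limit_buy(price=104, qty=2): fills=#6x#1:2@98; bids=[#2:7@97] asks=[#1:7@98 #4:1@98 #5:1@101]

Answer: bid=- ask=98
bid=97 ask=98
bid=97 ask=98
bid=97 ask=98
bid=97 ask=98
bid=97 ask=98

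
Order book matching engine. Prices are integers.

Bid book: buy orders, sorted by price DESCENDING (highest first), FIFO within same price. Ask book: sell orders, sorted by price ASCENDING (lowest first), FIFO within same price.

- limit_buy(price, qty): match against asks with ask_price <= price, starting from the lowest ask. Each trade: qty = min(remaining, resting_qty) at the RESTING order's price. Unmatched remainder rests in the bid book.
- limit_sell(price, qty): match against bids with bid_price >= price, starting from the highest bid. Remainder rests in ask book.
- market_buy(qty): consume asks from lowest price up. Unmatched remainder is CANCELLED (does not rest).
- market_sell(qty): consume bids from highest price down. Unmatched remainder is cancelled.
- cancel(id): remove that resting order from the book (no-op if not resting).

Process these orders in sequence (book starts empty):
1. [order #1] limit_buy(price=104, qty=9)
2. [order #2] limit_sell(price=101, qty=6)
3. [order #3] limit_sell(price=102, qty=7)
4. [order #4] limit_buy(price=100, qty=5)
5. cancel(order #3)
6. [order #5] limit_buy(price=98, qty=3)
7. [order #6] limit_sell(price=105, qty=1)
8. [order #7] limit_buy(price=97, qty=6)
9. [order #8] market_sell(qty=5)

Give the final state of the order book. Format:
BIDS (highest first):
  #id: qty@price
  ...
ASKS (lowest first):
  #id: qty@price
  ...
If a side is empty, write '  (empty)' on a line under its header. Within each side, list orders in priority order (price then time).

Answer: BIDS (highest first):
  #5: 3@98
  #7: 6@97
ASKS (lowest first):
  #6: 1@105

Derivation:
After op 1 [order #1] limit_buy(price=104, qty=9): fills=none; bids=[#1:9@104] asks=[-]
After op 2 [order #2] limit_sell(price=101, qty=6): fills=#1x#2:6@104; bids=[#1:3@104] asks=[-]
After op 3 [order #3] limit_sell(price=102, qty=7): fills=#1x#3:3@104; bids=[-] asks=[#3:4@102]
After op 4 [order #4] limit_buy(price=100, qty=5): fills=none; bids=[#4:5@100] asks=[#3:4@102]
After op 5 cancel(order #3): fills=none; bids=[#4:5@100] asks=[-]
After op 6 [order #5] limit_buy(price=98, qty=3): fills=none; bids=[#4:5@100 #5:3@98] asks=[-]
After op 7 [order #6] limit_sell(price=105, qty=1): fills=none; bids=[#4:5@100 #5:3@98] asks=[#6:1@105]
After op 8 [order #7] limit_buy(price=97, qty=6): fills=none; bids=[#4:5@100 #5:3@98 #7:6@97] asks=[#6:1@105]
After op 9 [order #8] market_sell(qty=5): fills=#4x#8:5@100; bids=[#5:3@98 #7:6@97] asks=[#6:1@105]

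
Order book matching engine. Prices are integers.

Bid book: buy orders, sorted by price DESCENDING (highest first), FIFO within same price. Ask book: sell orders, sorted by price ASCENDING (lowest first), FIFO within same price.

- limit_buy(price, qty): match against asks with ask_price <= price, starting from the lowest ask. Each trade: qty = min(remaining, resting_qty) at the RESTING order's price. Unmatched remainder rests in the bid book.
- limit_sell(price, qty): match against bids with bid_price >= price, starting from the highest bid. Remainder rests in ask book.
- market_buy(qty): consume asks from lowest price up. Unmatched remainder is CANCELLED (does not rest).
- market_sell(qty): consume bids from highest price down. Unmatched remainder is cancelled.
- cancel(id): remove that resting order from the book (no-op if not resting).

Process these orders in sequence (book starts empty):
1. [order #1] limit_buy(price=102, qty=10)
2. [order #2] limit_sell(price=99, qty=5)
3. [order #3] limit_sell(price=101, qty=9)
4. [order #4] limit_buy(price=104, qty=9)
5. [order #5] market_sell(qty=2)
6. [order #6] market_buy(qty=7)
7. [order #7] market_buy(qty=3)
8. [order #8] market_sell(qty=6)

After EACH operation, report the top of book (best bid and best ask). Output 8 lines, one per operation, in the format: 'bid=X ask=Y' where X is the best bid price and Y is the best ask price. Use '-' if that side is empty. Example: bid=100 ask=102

After op 1 [order #1] limit_buy(price=102, qty=10): fills=none; bids=[#1:10@102] asks=[-]
After op 2 [order #2] limit_sell(price=99, qty=5): fills=#1x#2:5@102; bids=[#1:5@102] asks=[-]
After op 3 [order #3] limit_sell(price=101, qty=9): fills=#1x#3:5@102; bids=[-] asks=[#3:4@101]
After op 4 [order #4] limit_buy(price=104, qty=9): fills=#4x#3:4@101; bids=[#4:5@104] asks=[-]
After op 5 [order #5] market_sell(qty=2): fills=#4x#5:2@104; bids=[#4:3@104] asks=[-]
After op 6 [order #6] market_buy(qty=7): fills=none; bids=[#4:3@104] asks=[-]
After op 7 [order #7] market_buy(qty=3): fills=none; bids=[#4:3@104] asks=[-]
After op 8 [order #8] market_sell(qty=6): fills=#4x#8:3@104; bids=[-] asks=[-]

Answer: bid=102 ask=-
bid=102 ask=-
bid=- ask=101
bid=104 ask=-
bid=104 ask=-
bid=104 ask=-
bid=104 ask=-
bid=- ask=-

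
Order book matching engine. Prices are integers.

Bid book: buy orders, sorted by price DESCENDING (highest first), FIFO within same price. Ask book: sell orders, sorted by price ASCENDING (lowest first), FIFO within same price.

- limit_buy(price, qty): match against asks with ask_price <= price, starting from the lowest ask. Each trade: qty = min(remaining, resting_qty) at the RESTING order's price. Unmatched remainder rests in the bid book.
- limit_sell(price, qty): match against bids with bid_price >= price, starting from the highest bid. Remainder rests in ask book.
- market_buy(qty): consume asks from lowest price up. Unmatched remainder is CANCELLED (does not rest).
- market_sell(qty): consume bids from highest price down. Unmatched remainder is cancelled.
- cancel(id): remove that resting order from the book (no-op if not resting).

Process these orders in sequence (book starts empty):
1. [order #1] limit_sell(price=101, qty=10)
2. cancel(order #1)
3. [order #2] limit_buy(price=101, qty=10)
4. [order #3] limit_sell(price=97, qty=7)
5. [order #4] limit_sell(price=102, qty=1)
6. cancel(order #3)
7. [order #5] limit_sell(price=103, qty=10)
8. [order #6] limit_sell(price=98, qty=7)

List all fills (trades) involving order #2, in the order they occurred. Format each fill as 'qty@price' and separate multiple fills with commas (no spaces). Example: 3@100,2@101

Answer: 7@101,3@101

Derivation:
After op 1 [order #1] limit_sell(price=101, qty=10): fills=none; bids=[-] asks=[#1:10@101]
After op 2 cancel(order #1): fills=none; bids=[-] asks=[-]
After op 3 [order #2] limit_buy(price=101, qty=10): fills=none; bids=[#2:10@101] asks=[-]
After op 4 [order #3] limit_sell(price=97, qty=7): fills=#2x#3:7@101; bids=[#2:3@101] asks=[-]
After op 5 [order #4] limit_sell(price=102, qty=1): fills=none; bids=[#2:3@101] asks=[#4:1@102]
After op 6 cancel(order #3): fills=none; bids=[#2:3@101] asks=[#4:1@102]
After op 7 [order #5] limit_sell(price=103, qty=10): fills=none; bids=[#2:3@101] asks=[#4:1@102 #5:10@103]
After op 8 [order #6] limit_sell(price=98, qty=7): fills=#2x#6:3@101; bids=[-] asks=[#6:4@98 #4:1@102 #5:10@103]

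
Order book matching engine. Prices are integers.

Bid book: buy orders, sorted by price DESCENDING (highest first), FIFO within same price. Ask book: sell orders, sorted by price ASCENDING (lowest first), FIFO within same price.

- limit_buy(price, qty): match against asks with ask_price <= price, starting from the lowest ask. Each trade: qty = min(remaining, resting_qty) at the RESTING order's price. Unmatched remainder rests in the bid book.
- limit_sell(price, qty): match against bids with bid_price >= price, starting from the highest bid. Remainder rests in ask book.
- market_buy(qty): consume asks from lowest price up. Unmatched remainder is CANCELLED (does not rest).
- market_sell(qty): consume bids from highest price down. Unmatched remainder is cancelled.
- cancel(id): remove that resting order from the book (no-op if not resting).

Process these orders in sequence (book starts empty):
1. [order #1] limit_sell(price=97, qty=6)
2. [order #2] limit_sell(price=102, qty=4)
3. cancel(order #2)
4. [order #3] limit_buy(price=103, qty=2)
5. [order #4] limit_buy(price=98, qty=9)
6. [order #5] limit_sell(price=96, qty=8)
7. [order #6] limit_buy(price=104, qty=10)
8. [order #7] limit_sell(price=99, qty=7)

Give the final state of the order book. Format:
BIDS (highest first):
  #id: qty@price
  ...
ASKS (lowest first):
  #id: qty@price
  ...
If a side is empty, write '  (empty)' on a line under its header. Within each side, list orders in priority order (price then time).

After op 1 [order #1] limit_sell(price=97, qty=6): fills=none; bids=[-] asks=[#1:6@97]
After op 2 [order #2] limit_sell(price=102, qty=4): fills=none; bids=[-] asks=[#1:6@97 #2:4@102]
After op 3 cancel(order #2): fills=none; bids=[-] asks=[#1:6@97]
After op 4 [order #3] limit_buy(price=103, qty=2): fills=#3x#1:2@97; bids=[-] asks=[#1:4@97]
After op 5 [order #4] limit_buy(price=98, qty=9): fills=#4x#1:4@97; bids=[#4:5@98] asks=[-]
After op 6 [order #5] limit_sell(price=96, qty=8): fills=#4x#5:5@98; bids=[-] asks=[#5:3@96]
After op 7 [order #6] limit_buy(price=104, qty=10): fills=#6x#5:3@96; bids=[#6:7@104] asks=[-]
After op 8 [order #7] limit_sell(price=99, qty=7): fills=#6x#7:7@104; bids=[-] asks=[-]

Answer: BIDS (highest first):
  (empty)
ASKS (lowest first):
  (empty)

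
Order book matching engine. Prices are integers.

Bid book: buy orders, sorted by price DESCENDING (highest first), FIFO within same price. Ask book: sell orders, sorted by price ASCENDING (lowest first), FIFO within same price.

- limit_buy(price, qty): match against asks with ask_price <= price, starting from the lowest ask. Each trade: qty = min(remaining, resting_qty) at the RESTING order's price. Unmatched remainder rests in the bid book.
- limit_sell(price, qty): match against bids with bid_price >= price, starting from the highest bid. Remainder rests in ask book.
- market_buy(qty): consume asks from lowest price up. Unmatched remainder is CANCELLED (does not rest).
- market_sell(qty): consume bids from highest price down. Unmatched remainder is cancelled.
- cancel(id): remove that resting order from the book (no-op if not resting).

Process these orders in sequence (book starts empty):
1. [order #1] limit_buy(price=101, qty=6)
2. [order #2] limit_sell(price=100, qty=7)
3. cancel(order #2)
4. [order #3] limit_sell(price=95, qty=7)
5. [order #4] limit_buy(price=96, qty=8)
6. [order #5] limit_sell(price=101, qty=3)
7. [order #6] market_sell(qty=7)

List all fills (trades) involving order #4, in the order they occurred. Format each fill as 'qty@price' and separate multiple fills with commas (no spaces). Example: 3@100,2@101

After op 1 [order #1] limit_buy(price=101, qty=6): fills=none; bids=[#1:6@101] asks=[-]
After op 2 [order #2] limit_sell(price=100, qty=7): fills=#1x#2:6@101; bids=[-] asks=[#2:1@100]
After op 3 cancel(order #2): fills=none; bids=[-] asks=[-]
After op 4 [order #3] limit_sell(price=95, qty=7): fills=none; bids=[-] asks=[#3:7@95]
After op 5 [order #4] limit_buy(price=96, qty=8): fills=#4x#3:7@95; bids=[#4:1@96] asks=[-]
After op 6 [order #5] limit_sell(price=101, qty=3): fills=none; bids=[#4:1@96] asks=[#5:3@101]
After op 7 [order #6] market_sell(qty=7): fills=#4x#6:1@96; bids=[-] asks=[#5:3@101]

Answer: 7@95,1@96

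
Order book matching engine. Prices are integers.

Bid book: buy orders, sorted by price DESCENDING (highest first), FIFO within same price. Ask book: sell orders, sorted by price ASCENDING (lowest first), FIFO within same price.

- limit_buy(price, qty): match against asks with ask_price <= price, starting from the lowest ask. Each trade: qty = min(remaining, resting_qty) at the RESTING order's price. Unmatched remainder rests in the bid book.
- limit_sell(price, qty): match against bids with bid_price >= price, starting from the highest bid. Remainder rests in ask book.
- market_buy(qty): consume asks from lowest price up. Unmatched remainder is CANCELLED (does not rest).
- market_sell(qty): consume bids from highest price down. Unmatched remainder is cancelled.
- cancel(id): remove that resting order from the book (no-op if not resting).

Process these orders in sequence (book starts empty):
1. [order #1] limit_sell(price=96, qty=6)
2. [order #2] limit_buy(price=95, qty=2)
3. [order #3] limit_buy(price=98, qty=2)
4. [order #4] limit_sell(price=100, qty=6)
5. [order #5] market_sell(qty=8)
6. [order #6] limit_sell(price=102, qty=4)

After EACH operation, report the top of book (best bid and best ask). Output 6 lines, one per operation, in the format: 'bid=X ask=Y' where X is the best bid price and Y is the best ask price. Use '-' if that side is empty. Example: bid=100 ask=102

Answer: bid=- ask=96
bid=95 ask=96
bid=95 ask=96
bid=95 ask=96
bid=- ask=96
bid=- ask=96

Derivation:
After op 1 [order #1] limit_sell(price=96, qty=6): fills=none; bids=[-] asks=[#1:6@96]
After op 2 [order #2] limit_buy(price=95, qty=2): fills=none; bids=[#2:2@95] asks=[#1:6@96]
After op 3 [order #3] limit_buy(price=98, qty=2): fills=#3x#1:2@96; bids=[#2:2@95] asks=[#1:4@96]
After op 4 [order #4] limit_sell(price=100, qty=6): fills=none; bids=[#2:2@95] asks=[#1:4@96 #4:6@100]
After op 5 [order #5] market_sell(qty=8): fills=#2x#5:2@95; bids=[-] asks=[#1:4@96 #4:6@100]
After op 6 [order #6] limit_sell(price=102, qty=4): fills=none; bids=[-] asks=[#1:4@96 #4:6@100 #6:4@102]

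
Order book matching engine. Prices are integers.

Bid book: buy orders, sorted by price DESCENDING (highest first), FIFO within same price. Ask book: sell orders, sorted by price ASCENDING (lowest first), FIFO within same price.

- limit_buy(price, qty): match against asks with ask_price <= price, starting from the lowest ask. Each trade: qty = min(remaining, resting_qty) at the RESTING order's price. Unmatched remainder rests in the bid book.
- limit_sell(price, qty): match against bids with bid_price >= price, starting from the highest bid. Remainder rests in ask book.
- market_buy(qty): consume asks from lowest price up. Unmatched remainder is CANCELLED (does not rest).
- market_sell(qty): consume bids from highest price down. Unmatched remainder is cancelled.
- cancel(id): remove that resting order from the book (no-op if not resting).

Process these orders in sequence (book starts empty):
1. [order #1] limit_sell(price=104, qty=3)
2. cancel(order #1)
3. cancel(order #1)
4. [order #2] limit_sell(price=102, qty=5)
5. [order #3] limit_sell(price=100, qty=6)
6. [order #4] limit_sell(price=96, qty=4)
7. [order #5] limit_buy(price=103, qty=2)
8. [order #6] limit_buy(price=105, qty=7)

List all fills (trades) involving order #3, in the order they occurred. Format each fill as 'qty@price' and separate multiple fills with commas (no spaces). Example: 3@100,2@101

Answer: 5@100

Derivation:
After op 1 [order #1] limit_sell(price=104, qty=3): fills=none; bids=[-] asks=[#1:3@104]
After op 2 cancel(order #1): fills=none; bids=[-] asks=[-]
After op 3 cancel(order #1): fills=none; bids=[-] asks=[-]
After op 4 [order #2] limit_sell(price=102, qty=5): fills=none; bids=[-] asks=[#2:5@102]
After op 5 [order #3] limit_sell(price=100, qty=6): fills=none; bids=[-] asks=[#3:6@100 #2:5@102]
After op 6 [order #4] limit_sell(price=96, qty=4): fills=none; bids=[-] asks=[#4:4@96 #3:6@100 #2:5@102]
After op 7 [order #5] limit_buy(price=103, qty=2): fills=#5x#4:2@96; bids=[-] asks=[#4:2@96 #3:6@100 #2:5@102]
After op 8 [order #6] limit_buy(price=105, qty=7): fills=#6x#4:2@96 #6x#3:5@100; bids=[-] asks=[#3:1@100 #2:5@102]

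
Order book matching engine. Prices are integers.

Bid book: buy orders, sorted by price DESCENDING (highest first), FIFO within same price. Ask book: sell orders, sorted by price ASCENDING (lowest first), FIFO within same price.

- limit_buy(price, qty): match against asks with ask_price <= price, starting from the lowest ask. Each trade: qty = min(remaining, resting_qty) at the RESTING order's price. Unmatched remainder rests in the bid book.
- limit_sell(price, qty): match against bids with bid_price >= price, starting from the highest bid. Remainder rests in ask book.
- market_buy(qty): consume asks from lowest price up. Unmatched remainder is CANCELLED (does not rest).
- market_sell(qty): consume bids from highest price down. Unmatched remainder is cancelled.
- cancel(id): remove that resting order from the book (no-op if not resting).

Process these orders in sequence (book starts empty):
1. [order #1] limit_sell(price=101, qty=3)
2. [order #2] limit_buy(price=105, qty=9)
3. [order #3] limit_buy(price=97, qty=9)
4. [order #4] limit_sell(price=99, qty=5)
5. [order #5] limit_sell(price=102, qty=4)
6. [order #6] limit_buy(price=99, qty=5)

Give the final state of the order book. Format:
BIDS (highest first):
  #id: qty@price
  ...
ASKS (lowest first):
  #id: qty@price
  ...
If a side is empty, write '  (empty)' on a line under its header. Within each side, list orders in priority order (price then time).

Answer: BIDS (highest first):
  #6: 5@99
  #3: 9@97
ASKS (lowest first):
  #5: 3@102

Derivation:
After op 1 [order #1] limit_sell(price=101, qty=3): fills=none; bids=[-] asks=[#1:3@101]
After op 2 [order #2] limit_buy(price=105, qty=9): fills=#2x#1:3@101; bids=[#2:6@105] asks=[-]
After op 3 [order #3] limit_buy(price=97, qty=9): fills=none; bids=[#2:6@105 #3:9@97] asks=[-]
After op 4 [order #4] limit_sell(price=99, qty=5): fills=#2x#4:5@105; bids=[#2:1@105 #3:9@97] asks=[-]
After op 5 [order #5] limit_sell(price=102, qty=4): fills=#2x#5:1@105; bids=[#3:9@97] asks=[#5:3@102]
After op 6 [order #6] limit_buy(price=99, qty=5): fills=none; bids=[#6:5@99 #3:9@97] asks=[#5:3@102]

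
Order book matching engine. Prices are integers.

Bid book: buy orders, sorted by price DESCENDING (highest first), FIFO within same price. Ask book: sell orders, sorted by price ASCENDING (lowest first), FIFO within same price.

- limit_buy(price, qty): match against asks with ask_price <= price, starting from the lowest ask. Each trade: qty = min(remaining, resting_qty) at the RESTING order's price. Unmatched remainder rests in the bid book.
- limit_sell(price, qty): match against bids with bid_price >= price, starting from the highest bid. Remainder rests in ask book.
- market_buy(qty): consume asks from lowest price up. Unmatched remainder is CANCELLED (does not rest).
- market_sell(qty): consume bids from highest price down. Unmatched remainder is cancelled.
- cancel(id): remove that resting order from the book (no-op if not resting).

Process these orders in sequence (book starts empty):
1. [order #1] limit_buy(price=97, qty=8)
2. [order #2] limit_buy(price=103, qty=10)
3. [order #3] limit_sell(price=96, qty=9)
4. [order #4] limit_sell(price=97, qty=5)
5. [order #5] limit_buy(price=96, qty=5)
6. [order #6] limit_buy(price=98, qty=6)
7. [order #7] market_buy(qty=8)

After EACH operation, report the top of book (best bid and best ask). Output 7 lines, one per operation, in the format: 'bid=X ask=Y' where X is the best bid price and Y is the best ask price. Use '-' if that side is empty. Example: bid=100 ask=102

After op 1 [order #1] limit_buy(price=97, qty=8): fills=none; bids=[#1:8@97] asks=[-]
After op 2 [order #2] limit_buy(price=103, qty=10): fills=none; bids=[#2:10@103 #1:8@97] asks=[-]
After op 3 [order #3] limit_sell(price=96, qty=9): fills=#2x#3:9@103; bids=[#2:1@103 #1:8@97] asks=[-]
After op 4 [order #4] limit_sell(price=97, qty=5): fills=#2x#4:1@103 #1x#4:4@97; bids=[#1:4@97] asks=[-]
After op 5 [order #5] limit_buy(price=96, qty=5): fills=none; bids=[#1:4@97 #5:5@96] asks=[-]
After op 6 [order #6] limit_buy(price=98, qty=6): fills=none; bids=[#6:6@98 #1:4@97 #5:5@96] asks=[-]
After op 7 [order #7] market_buy(qty=8): fills=none; bids=[#6:6@98 #1:4@97 #5:5@96] asks=[-]

Answer: bid=97 ask=-
bid=103 ask=-
bid=103 ask=-
bid=97 ask=-
bid=97 ask=-
bid=98 ask=-
bid=98 ask=-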